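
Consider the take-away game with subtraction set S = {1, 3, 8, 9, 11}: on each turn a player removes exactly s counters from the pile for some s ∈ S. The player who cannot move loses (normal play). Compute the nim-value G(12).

2

G(0) = 0
G(1) = mex{0} = 1
G(2) = mex{1} = 0
G(3) = mex{0,0} = 1
G(4) = mex{1,1} = 0
G(5) = mex{0,0} = 1
G(6) = mex{1,1} = 0
G(7) = mex{0,0} = 1
G(8) = mex{1,1,0} = 2
G(9) = mex{2,0,1,0} = 3
G(10) = mex{3,1,0,1} = 2
G(11) = mex{2,2,1,0,0} = 3
G(12) = mex{3,3,0,1,1} = 2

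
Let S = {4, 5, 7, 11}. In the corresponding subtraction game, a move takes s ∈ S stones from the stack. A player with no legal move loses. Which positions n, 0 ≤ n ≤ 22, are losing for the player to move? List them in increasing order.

0, 1, 2, 3, 15, 16, 17, 18

n :  0  1  2  3  4  5  6  7  8  9 10 11 12 13 14 15 16 17 18 19 20 21 22
G :  0  0  0  0  1  1  1  1  2  2  2  2  3  3  3  0  0  0  0  1  1  1  1
P-positions are exactly the n with G(n) = 0.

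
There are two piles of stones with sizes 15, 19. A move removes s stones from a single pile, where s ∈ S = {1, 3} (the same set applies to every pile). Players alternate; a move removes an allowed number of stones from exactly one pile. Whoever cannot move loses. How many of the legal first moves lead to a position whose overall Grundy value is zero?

All piles use S = {1, 3}:
n :  0  1  2  3  4  5  6  7  8  9 10 11 12 13 14 15 16 17 18 19
G :  0  1  0  1  0  1  0  1  0  1  0  1  0  1  0  1  0  1  0  1
Pile A: G(15) = 1.
Pile B: G(19) = 1.
Combined Grundy value = 1 ⊕ 1 = 0.
A winning move leaves total XOR = 0, i.e. changes one component's Grundy value g to g ⊕ X where X is the current total.
Pile A: target g' = 1⊕0 = 1, but every legal move changes the Grundy value (mex property), so 0 moves.
Pile B: target g' = 1⊕0 = 1, but every legal move changes the Grundy value (mex property), so 0 moves.

0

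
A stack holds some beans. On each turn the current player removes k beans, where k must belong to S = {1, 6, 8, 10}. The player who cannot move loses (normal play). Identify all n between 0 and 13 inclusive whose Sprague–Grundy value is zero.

n :  0  1  2  3  4  5  6  7  8  9 10 11 12 13
G :  0  1  0  1  0  1  2  0  1  0  1  0  1  2
P-positions are exactly the n with G(n) = 0.

0, 2, 4, 7, 9, 11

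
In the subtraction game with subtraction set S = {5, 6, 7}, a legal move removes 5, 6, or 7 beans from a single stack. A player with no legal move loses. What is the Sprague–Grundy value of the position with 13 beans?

0

n :  0  1  2  3  4  5  6  7  8  9 10 11 12 13
G :  0  0  0  0  0  1  1  1  1  1  2  2  0  0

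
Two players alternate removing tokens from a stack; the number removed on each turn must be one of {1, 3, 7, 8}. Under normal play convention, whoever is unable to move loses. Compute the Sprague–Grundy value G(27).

G(0) = 0
G(1) = mex{0} = 1
G(2) = mex{1} = 0
G(3) = mex{0,0} = 1
G(4) = mex{1,1} = 0
G(5) = mex{0,0} = 1
G(6) = mex{1,1} = 0
G(7) = mex{0,0,0} = 1
G(8) = mex{1,1,1,0} = 2
G(9) = mex{2,0,0,1} = 3
G(10) = mex{3,1,1,0} = 2
G(11) = mex{2,2,0,1} = 3
G(12) = mex{3,3,1,0} = 2
G(13) = mex{2,2,0,1} = 3
G(14) = mex{3,3,1,0} = 2
G(15) = mex{2,2,2,1} = 0
G(16) = mex{0,3,3,2} = 1
G(17) = mex{1,2,2,3} = 0
G(18) = mex{0,0,3,2} = 1
G(19) = mex{1,1,2,3} = 0
G(20) = mex{0,0,3,2} = 1
G(21) = mex{1,1,2,3} = 0
G(22) = mex{0,0,0,2} = 1
G(23) = mex{1,1,1,0} = 2
G(24) = mex{2,0,0,1} = 3
G(25) = mex{3,1,1,0} = 2
G(26) = mex{2,2,0,1} = 3
G(27) = mex{3,3,1,0} = 2

2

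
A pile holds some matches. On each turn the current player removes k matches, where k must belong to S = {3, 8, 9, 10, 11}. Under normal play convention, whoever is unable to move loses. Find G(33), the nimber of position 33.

G(0) = 0
G(1) = mex{} = 0
G(2) = mex{} = 0
G(3) = mex{0} = 1
G(4) = mex{0} = 1
G(5) = mex{0} = 1
G(6) = mex{1} = 0
G(7) = mex{1} = 0
G(8) = mex{1,0} = 2
G(9) = mex{0,0,0} = 1
G(10) = mex{0,0,0,0} = 1
G(11) = mex{2,1,0,0,0} = 3
G(12) = mex{1,1,1,0,0} = 2
G(13) = mex{1,1,1,1,0} = 2
G(14) = mex{3,0,1,1,1} = 2
G(15) = mex{2,0,0,1,1} = 3
G(16) = mex{2,2,0,0,1} = 3
G(17) = mex{2,1,2,0,0} = 3
G(18) = mex{3,1,1,2,0} = 4
G(19) = mex{3,3,1,1,2} = 0
G(20) = mex{3,2,3,1,1} = 0
G(21) = mex{4,2,2,3,1} = 0
G(22) = mex{0,2,2,2,3} = 1
G(23) = mex{0,3,2,2,2} = 1
G(24) = mex{0,3,3,2,2} = 1
G(25) = mex{1,3,3,3,2} = 0
G(26) = mex{1,4,3,3,3} = 0
G(27) = mex{1,0,4,3,3} = 2
G(28) = mex{0,0,0,4,3} = 1
G(29) = mex{0,0,0,0,4} = 1
G(30) = mex{2,1,0,0,0} = 3
G(31) = mex{1,1,1,0,0} = 2
G(32) = mex{1,1,1,1,0} = 2
G(33) = mex{3,0,1,1,1} = 2

2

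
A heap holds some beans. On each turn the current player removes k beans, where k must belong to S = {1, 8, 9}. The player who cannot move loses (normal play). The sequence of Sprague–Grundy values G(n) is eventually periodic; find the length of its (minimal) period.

G(0) = 0
G(1) = mex{0} = 1
G(2) = mex{1} = 0
G(3) = mex{0} = 1
G(4) = mex{1} = 0
G(5) = mex{0} = 1
G(6) = mex{1} = 0
G(7) = mex{0} = 1
G(8) = mex{1,0} = 2
G(9) = mex{2,1,0} = 3
G(10) = mex{3,0,1} = 2
G(11) = mex{2,1,0} = 3
G(12) = mex{3,0,1} = 2
G(13) = mex{2,1,0} = 3
G(14) = mex{3,0,1} = 2
G(15) = mex{2,1,0} = 3
G(16) = mex{3,2,1} = 0
G(17) = mex{0,3,2} = 1
G(18) = mex{1,2,3} = 0
G(19) = mex{0,3,2} = 1
G(20) = mex{1,2,3} = 0
G(21) = mex{0,3,2} = 1
G(22) = mex{1,2,3} = 0
G(23) = mex{0,3,2} = 1
G(24) = mex{1,0,3} = 2
G(25) = mex{2,1,0} = 3
G(26) = mex{3,0,1} = 2
G(27) = mex{2,1,0} = 3
G(28) = mex{3,0,1} = 2
G(29) = mex{2,1,0} = 3
G(30) = mex{3,0,1} = 2
G(31) = mex{2,1,0} = 3
G(32) = mex{3,2,1} = 0
G(33) = mex{0,3,2} = 1
G(n+16) = G(n) holds for n = 0,…,8 (a full window of length max(S) = 9), so the sequence is purely periodic with period 16.

16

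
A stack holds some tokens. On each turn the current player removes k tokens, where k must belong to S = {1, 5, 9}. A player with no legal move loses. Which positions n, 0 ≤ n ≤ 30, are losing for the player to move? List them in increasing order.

n :  0  1  2  3  4  5  6  7  8  9 10 11 12 13 14 15 16 17 18 19 20 21 22 23 24 25 26 27 28 29 30
G :  0  1  0  1  0  1  0  1  0  1  0  1  0  1  0  1  0  1  0  1  0  1  0  1  0  1  0  1  0  1  0
P-positions are exactly the n with G(n) = 0.

0, 2, 4, 6, 8, 10, 12, 14, 16, 18, 20, 22, 24, 26, 28, 30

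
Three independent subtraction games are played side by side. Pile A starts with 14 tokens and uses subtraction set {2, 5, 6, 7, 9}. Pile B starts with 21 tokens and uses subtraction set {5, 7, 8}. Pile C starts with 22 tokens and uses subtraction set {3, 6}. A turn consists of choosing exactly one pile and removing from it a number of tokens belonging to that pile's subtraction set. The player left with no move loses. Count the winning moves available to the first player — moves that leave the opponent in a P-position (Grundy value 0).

5

Pile A, S = {2, 5, 6, 7, 9}:
n :  0  1  2  3  4  5  6  7  8  9 10 11 12 13 14
G :  0  0  1  1  0  2  1  3  2  2  3  3  0  4  1
G_A(14) = 1.
Pile B, S = {5, 7, 8}:
n :  0  1  2  3  4  5  6  7  8  9 10 11 12 13 14 15 16 17 18 19 20 21
G :  0  0  0  0  0  1  1  1  1  1  2  2  2  0  0  0  0  0  1  1  1  1
G_B(21) = 1.
Pile C, S = {3, 6}:
n :  0  1  2  3  4  5  6  7  8  9 10 11 12 13 14 15 16 17 18 19 20 21 22
G :  0  0  0  1  1  1  2  2  2  0  0  0  1  1  1  2  2  2  0  0  0  1  1
G_C(22) = 1.
Combined Grundy value = 1 ⊕ 1 ⊕ 1 = 1.
A winning move leaves total XOR = 0, i.e. changes one component's Grundy value g to g ⊕ X where X is the current total.
Pile A: need g' = 1⊕1 = 0. Options: 14−2→G=0, 14−5→G=2, 14−6→G=2, 14−7→G=3, 14−9→G=2. Hits: 1.
Pile B: need g' = 1⊕1 = 0. Options: 21−5→G=0, 21−7→G=0, 21−8→G=0. Hits: 3.
Pile C: need g' = 1⊕1 = 0. Options: 22−3→G=0, 22−6→G=2. Hits: 1.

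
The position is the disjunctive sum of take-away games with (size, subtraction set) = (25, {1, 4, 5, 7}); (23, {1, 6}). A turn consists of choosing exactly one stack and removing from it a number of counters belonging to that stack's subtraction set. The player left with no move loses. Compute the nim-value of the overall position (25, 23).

Stack A, S = {1, 4, 5, 7}:
n :  0  1  2  3  4  5  6  7  8  9 10 11 12 13 14 15 16 17 18 19 20 21 22 23 24 25
G :  0  1  0  1  2  3  2  3  0  1  0  1  2  3  2  3  0  1  0  1  2  3  2  3  0  1
G_A(25) = 1.
Stack B, S = {1, 6}:
G(0) = 0
G(1) = mex{0} = 1
G(2) = mex{1} = 0
G(3) = mex{0} = 1
G(4) = mex{1} = 0
G(5) = mex{0} = 1
G(6) = mex{1,0} = 2
G(7) = mex{2,1} = 0
G(8) = mex{0,0} = 1
G(9) = mex{1,1} = 0
G(10) = mex{0,0} = 1
G(11) = mex{1,1} = 0
G(12) = mex{0,2} = 1
G(13) = mex{1,0} = 2
G(14) = mex{2,1} = 0
G(15) = mex{0,0} = 1
G(16) = mex{1,1} = 0
G(17) = mex{0,0} = 1
G(18) = mex{1,1} = 0
G(19) = mex{0,2} = 1
G(20) = mex{1,0} = 2
G(21) = mex{2,1} = 0
G(22) = mex{0,0} = 1
G(23) = mex{1,1} = 0
G_B(23) = 0.
Combined Grundy value = 1 ⊕ 0 = 1.

1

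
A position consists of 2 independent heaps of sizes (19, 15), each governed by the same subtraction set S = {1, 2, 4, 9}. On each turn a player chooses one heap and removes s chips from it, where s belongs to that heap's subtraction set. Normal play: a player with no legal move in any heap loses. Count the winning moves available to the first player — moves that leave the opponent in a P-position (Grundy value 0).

All heaps use S = {1, 2, 4, 9}:
G(0) = 0
G(1) = mex{0} = 1
G(2) = mex{1,0} = 2
G(3) = mex{2,1} = 0
G(4) = mex{0,2,0} = 1
G(5) = mex{1,0,1} = 2
G(6) = mex{2,1,2} = 0
G(7) = mex{0,2,0} = 1
G(8) = mex{1,0,1} = 2
G(9) = mex{2,1,2,0} = 3
G(10) = mex{3,2,0,1} = 4
G(11) = mex{4,3,1,2} = 0
G(12) = mex{0,4,2,0} = 1
G(13) = mex{1,0,3,1} = 2
G(14) = mex{2,1,4,2} = 0
G(15) = mex{0,2,0,0} = 1
G(16) = mex{1,0,1,1} = 2
G(17) = mex{2,1,2,2} = 0
G(18) = mex{0,2,0,3} = 1
G(19) = mex{1,0,1,4} = 2
Heap A: G(19) = 2.
Heap B: G(15) = 1.
Combined Grundy value = 2 ⊕ 1 = 3.
A winning move leaves total XOR = 0, i.e. changes one component's Grundy value g to g ⊕ X where X is the current total.
Heap A: need g' = 2⊕3 = 1. Options: 19−1→G=1, 19−2→G=0, 19−4→G=1, 19−9→G=4. Hits: 2.
Heap B: need g' = 1⊕3 = 2. Options: 15−1→G=0, 15−2→G=2, 15−4→G=0, 15−9→G=0. Hits: 1.

3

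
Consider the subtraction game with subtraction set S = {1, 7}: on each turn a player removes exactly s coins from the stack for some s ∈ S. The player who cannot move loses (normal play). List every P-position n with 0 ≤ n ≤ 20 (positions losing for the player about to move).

G(0) = 0
G(1) = mex{0} = 1
G(2) = mex{1} = 0
G(3) = mex{0} = 1
G(4) = mex{1} = 0
G(5) = mex{0} = 1
G(6) = mex{1} = 0
G(7) = mex{0,0} = 1
G(8) = mex{1,1} = 0
G(9) = mex{0,0} = 1
G(10) = mex{1,1} = 0
G(11) = mex{0,0} = 1
G(12) = mex{1,1} = 0
G(13) = mex{0,0} = 1
G(14) = mex{1,1} = 0
G(15) = mex{0,0} = 1
G(16) = mex{1,1} = 0
G(17) = mex{0,0} = 1
G(18) = mex{1,1} = 0
G(19) = mex{0,0} = 1
G(20) = mex{1,1} = 0
P-positions are exactly the n with G(n) = 0.

0, 2, 4, 6, 8, 10, 12, 14, 16, 18, 20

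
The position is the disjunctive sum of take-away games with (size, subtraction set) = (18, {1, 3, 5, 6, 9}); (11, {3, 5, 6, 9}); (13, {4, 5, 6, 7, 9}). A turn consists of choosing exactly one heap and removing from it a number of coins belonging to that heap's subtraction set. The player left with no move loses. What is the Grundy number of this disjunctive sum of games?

Heap A, S = {1, 3, 5, 6, 9}:
n :  0  1  2  3  4  5  6  7  8  9 10 11 12 13 14 15 16 17 18
G :  0  1  0  1  0  1  2  3  2  3  2  3  0  1  0  1  0  1  2
G_A(18) = 2.
Heap B, S = {3, 5, 6, 9}:
G(0) = 0
G(1) = mex{} = 0
G(2) = mex{} = 0
G(3) = mex{0} = 1
G(4) = mex{0} = 1
G(5) = mex{0,0} = 1
G(6) = mex{1,0,0} = 2
G(7) = mex{1,0,0} = 2
G(8) = mex{1,1,0} = 2
G(9) = mex{2,1,1,0} = 3
G(10) = mex{2,1,1,0} = 3
G(11) = mex{2,2,1,0} = 3
G_B(11) = 3.
Heap C, S = {4, 5, 6, 7, 9}:
G(0) = 0
G(1) = mex{} = 0
G(2) = mex{} = 0
G(3) = mex{} = 0
G(4) = mex{0} = 1
G(5) = mex{0,0} = 1
G(6) = mex{0,0,0} = 1
G(7) = mex{0,0,0,0} = 1
G(8) = mex{1,0,0,0} = 2
G(9) = mex{1,1,0,0,0} = 2
G(10) = mex{1,1,1,0,0} = 2
G(11) = mex{1,1,1,1,0} = 2
G(12) = mex{2,1,1,1,0} = 3
G(13) = mex{2,2,1,1,1} = 0
G_C(13) = 0.
Combined Grundy value = 2 ⊕ 3 ⊕ 0 = 1.

1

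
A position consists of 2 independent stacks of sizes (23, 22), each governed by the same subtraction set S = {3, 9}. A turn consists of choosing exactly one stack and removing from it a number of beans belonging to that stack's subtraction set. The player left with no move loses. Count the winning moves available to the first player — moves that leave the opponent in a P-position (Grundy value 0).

All stacks use S = {3, 9}:
G(0) = 0
G(1) = mex{} = 0
G(2) = mex{} = 0
G(3) = mex{0} = 1
G(4) = mex{0} = 1
G(5) = mex{0} = 1
G(6) = mex{1} = 0
G(7) = mex{1} = 0
G(8) = mex{1} = 0
G(9) = mex{0,0} = 1
G(10) = mex{0,0} = 1
G(11) = mex{0,0} = 1
G(12) = mex{1,1} = 0
G(13) = mex{1,1} = 0
G(14) = mex{1,1} = 0
G(15) = mex{0,0} = 1
G(16) = mex{0,0} = 1
G(17) = mex{0,0} = 1
G(18) = mex{1,1} = 0
G(19) = mex{1,1} = 0
G(20) = mex{1,1} = 0
G(21) = mex{0,0} = 1
G(22) = mex{0,0} = 1
G(23) = mex{0,0} = 1
Stack A: G(23) = 1.
Stack B: G(22) = 1.
Combined Grundy value = 1 ⊕ 1 = 0.
A winning move leaves total XOR = 0, i.e. changes one component's Grundy value g to g ⊕ X where X is the current total.
Stack A: target g' = 1⊕0 = 1, but every legal move changes the Grundy value (mex property), so 0 moves.
Stack B: target g' = 1⊕0 = 1, but every legal move changes the Grundy value (mex property), so 0 moves.

0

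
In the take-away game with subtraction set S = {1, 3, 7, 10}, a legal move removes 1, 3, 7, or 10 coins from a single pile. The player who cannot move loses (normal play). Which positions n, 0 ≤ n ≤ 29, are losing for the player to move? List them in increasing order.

n :  0  1  2  3  4  5  6  7  8  9 10 11 12 13 14 15 16 17 18 19 20 21 22 23 24 25 26 27 28 29
G :  0  1  0  1  0  1  0  1  0  1  2  3  2  3  2  3  2  0  1  0  1  0  1  0  1  0  1  2  3  2
P-positions are exactly the n with G(n) = 0.

0, 2, 4, 6, 8, 17, 19, 21, 23, 25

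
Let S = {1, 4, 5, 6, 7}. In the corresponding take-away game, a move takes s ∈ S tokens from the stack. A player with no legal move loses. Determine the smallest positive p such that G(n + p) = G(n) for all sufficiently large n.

n :  0  1  2  3  4  5  6  7  8  9 10 11 12 13 14 15 16 17 18 19 20 21
G :  0  1  0  1  2  3  2  3  4  5  0  1  0  1  2  3  2  3  4  5  0  1
G(n+10) = G(n) holds for n = 0,…,6 (a full window of length max(S) = 7), so the sequence is purely periodic with period 10.

10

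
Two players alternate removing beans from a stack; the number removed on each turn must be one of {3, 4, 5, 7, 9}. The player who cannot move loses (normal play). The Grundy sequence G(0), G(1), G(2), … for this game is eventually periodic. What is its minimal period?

n :  0  1  2  3  4  5  6  7  8  9 10 11 12 13 14 15 16 17 18 19 20 21 22 23 24 25
G :  0  0  0  1  1  1  2  2  2  3  3  3  0  0  0  1  1  1  2  2  2  3  3  3  0  0
G(n+12) = G(n) holds for n = 0,…,8 (a full window of length max(S) = 9), so the sequence is purely periodic with period 12.

12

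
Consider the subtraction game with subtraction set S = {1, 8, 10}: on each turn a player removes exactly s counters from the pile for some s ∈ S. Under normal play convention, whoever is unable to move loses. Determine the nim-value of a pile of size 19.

n :  0  1  2  3  4  5  6  7  8  9 10 11 12 13 14 15 16 17 18 19
G :  0  1  0  1  0  1  0  1  2  0  1  0  1  0  1  0  1  2  0  1

1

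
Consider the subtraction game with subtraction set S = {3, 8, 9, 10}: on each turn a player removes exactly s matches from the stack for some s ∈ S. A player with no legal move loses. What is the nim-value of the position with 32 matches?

n :  0  1  2  3  4  5  6  7  8  9 10 11 12 13 14 15 16 17 18 19 20 21 22 23 24 25 26 27 28 29 30 31 32
G :  0  0  0  1  1  1  0  0  2  1  1  3  2  0  2  3  1  3  0  0  0  1  1  1  0  0  2  1  1  3  2  0  2

2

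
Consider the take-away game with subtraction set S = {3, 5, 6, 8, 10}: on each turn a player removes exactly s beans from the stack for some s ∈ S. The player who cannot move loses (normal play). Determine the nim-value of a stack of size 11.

3

n :  0  1  2  3  4  5  6  7  8  9 10 11
G :  0  0  0  1  1  1  2  2  2  3  3  3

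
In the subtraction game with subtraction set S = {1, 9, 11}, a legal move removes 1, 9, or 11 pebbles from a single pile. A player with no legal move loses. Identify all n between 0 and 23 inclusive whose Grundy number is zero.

n :  0  1  2  3  4  5  6  7  8  9 10 11 12 13 14 15 16 17 18 19 20 21 22 23
G :  0  1  0  1  0  1  0  1  0  1  0  1  0  1  0  1  0  1  0  1  0  1  0  1
P-positions are exactly the n with G(n) = 0.

0, 2, 4, 6, 8, 10, 12, 14, 16, 18, 20, 22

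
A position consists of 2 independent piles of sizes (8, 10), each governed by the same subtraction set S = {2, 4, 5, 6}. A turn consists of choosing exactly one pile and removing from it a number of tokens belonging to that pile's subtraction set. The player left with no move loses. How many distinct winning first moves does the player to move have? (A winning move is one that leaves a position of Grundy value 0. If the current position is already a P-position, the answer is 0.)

3

All piles use S = {2, 4, 5, 6}:
n :  0  1  2  3  4  5  6  7  8  9 10
G :  0  0  1  1  2  2  3  3  0  0  1
Pile A: G(8) = 0.
Pile B: G(10) = 1.
Combined Grundy value = 0 ⊕ 1 = 1.
A winning move leaves total XOR = 0, i.e. changes one component's Grundy value g to g ⊕ X where X is the current total.
Pile A: need g' = 0⊕1 = 1. Options: 8−2→G=3, 8−4→G=2, 8−5→G=1, 8−6→G=1. Hits: 2.
Pile B: need g' = 1⊕1 = 0. Options: 10−2→G=0, 10−4→G=3, 10−5→G=2, 10−6→G=2. Hits: 1.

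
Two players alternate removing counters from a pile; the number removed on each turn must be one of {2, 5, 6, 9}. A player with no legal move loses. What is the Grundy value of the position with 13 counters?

1

n :  0  1  2  3  4  5  6  7  8  9 10 11 12 13
G :  0  0  1  1  0  2  1  3  0  2  1  0  0  1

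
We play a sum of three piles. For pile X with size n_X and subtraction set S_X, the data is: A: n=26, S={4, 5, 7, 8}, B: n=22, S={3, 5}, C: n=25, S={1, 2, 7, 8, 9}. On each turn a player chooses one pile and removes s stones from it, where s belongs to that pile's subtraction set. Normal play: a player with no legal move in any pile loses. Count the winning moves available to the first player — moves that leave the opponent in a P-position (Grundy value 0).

Pile A, S = {4, 5, 7, 8}:
G(0) = 0
G(1) = mex{} = 0
G(2) = mex{} = 0
G(3) = mex{} = 0
G(4) = mex{0} = 1
G(5) = mex{0,0} = 1
G(6) = mex{0,0} = 1
G(7) = mex{0,0,0} = 1
G(8) = mex{1,0,0,0} = 2
G(9) = mex{1,1,0,0} = 2
G(10) = mex{1,1,0,0} = 2
G(11) = mex{1,1,1,0} = 2
G(12) = mex{2,1,1,1} = 0
G(13) = mex{2,2,1,1} = 0
G(14) = mex{2,2,1,1} = 0
G(15) = mex{2,2,2,1} = 0
G(16) = mex{0,2,2,2} = 1
G(17) = mex{0,0,2,2} = 1
G(18) = mex{0,0,2,2} = 1
G(19) = mex{0,0,0,2} = 1
G(20) = mex{1,0,0,0} = 2
G(21) = mex{1,1,0,0} = 2
G(22) = mex{1,1,0,0} = 2
G(23) = mex{1,1,1,0} = 2
G(24) = mex{2,1,1,1} = 0
G(25) = mex{2,2,1,1} = 0
G(26) = mex{2,2,1,1} = 0
G_A(26) = 0.
Pile B, S = {3, 5}:
n :  0  1  2  3  4  5  6  7  8  9 10 11 12 13 14 15 16 17 18 19 20 21 22
G :  0  0  0  1  1  1  2  2  0  0  0  1  1  1  2  2  0  0  0  1  1  1  2
G_B(22) = 2.
Pile C, S = {1, 2, 7, 8, 9}:
G(0) = 0
G(1) = mex{0} = 1
G(2) = mex{1,0} = 2
G(3) = mex{2,1} = 0
G(4) = mex{0,2} = 1
G(5) = mex{1,0} = 2
G(6) = mex{2,1} = 0
G(7) = mex{0,2,0} = 1
G(8) = mex{1,0,1,0} = 2
G(9) = mex{2,1,2,1,0} = 3
G(10) = mex{3,2,0,2,1} = 4
G(11) = mex{4,3,1,0,2} = 5
G(12) = mex{5,4,2,1,0} = 3
G(13) = mex{3,5,0,2,1} = 4
G(14) = mex{4,3,1,0,2} = 5
G(15) = mex{5,4,2,1,0} = 3
G(16) = mex{3,5,3,2,1} = 0
G(17) = mex{0,3,4,3,2} = 1
G(18) = mex{1,0,5,4,3} = 2
G(19) = mex{2,1,3,5,4} = 0
G(20) = mex{0,2,4,3,5} = 1
G(21) = mex{1,0,5,4,3} = 2
G(22) = mex{2,1,3,5,4} = 0
G(23) = mex{0,2,0,3,5} = 1
G(24) = mex{1,0,1,0,3} = 2
G(25) = mex{2,1,2,1,0} = 3
G_C(25) = 3.
Combined Grundy value = 0 ⊕ 2 ⊕ 3 = 1.
A winning move leaves total XOR = 0, i.e. changes one component's Grundy value g to g ⊕ X where X is the current total.
Pile A: need g' = 0⊕1 = 1. Options: 26−4→G=2, 26−5→G=2, 26−7→G=1, 26−8→G=1. Hits: 2.
Pile B: need g' = 2⊕1 = 3. Options: 22−3→G=1, 22−5→G=0. Hits: 0.
Pile C: need g' = 3⊕1 = 2. Options: 25−1→G=2, 25−2→G=1, 25−7→G=2, 25−8→G=1, 25−9→G=0. Hits: 2.

4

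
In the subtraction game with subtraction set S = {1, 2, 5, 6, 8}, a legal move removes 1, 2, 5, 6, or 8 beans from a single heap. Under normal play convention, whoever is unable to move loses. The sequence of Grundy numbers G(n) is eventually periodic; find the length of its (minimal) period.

7

n :  0  1  2  3  4  5  6  7  8  9 10 11 12 13 14 15 16
G :  0  1  2  0  1  2  3  0  1  2  0  1  2  3  0  1  2
G(n+7) = G(n) holds for n = 0,…,7 (a full window of length max(S) = 8), so the sequence is purely periodic with period 7.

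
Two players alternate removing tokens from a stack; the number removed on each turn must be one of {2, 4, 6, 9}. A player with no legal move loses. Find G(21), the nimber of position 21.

1

n :  0  1  2  3  4  5  6  7  8  9 10 11 12 13 14 15 16 17 18 19 20 21
G :  0  0  1  1  2  2  3  3  0  4  1  0  2  1  3  2  0  3  1  0  2  1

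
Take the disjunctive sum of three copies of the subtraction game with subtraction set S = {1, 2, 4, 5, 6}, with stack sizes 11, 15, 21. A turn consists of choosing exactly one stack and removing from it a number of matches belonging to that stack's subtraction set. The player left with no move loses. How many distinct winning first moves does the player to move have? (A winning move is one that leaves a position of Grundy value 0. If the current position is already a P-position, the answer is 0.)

All stacks use S = {1, 2, 4, 5, 6}:
n :  0  1  2  3  4  5  6  7  8  9 10 11 12 13 14 15 16 17 18 19 20 21
G :  0  1  2  0  1  2  3  4  5  3  0  1  2  0  1  2  3  4  5  3  0  1
Stack A: G(11) = 1.
Stack B: G(15) = 2.
Stack C: G(21) = 1.
Combined Grundy value = 1 ⊕ 2 ⊕ 1 = 2.
A winning move leaves total XOR = 0, i.e. changes one component's Grundy value g to g ⊕ X where X is the current total.
Stack A: need g' = 1⊕2 = 3. Options: 11−1→G=0, 11−2→G=3, 11−4→G=4, 11−5→G=3, 11−6→G=2. Hits: 2.
Stack B: need g' = 2⊕2 = 0. Options: 15−1→G=1, 15−2→G=0, 15−4→G=1, 15−5→G=0, 15−6→G=3. Hits: 2.
Stack C: need g' = 1⊕2 = 3. Options: 21−1→G=0, 21−2→G=3, 21−4→G=4, 21−5→G=3, 21−6→G=2. Hits: 2.

6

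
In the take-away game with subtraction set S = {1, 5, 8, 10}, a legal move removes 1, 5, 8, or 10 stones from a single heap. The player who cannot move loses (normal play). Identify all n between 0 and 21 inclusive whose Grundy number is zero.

0, 2, 4, 6, 13, 15, 17, 19

n :  0  1  2  3  4  5  6  7  8  9 10 11 12 13 14 15 16 17 18 19 20 21
G :  0  1  0  1  0  1  0  1  2  3  2  3  2  0  1  0  1  0  1  0  1  2
P-positions are exactly the n with G(n) = 0.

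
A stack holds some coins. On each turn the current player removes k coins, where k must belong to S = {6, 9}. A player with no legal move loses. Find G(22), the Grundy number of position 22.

G(0) = 0
G(1) = mex{} = 0
G(2) = mex{} = 0
G(3) = mex{} = 0
G(4) = mex{} = 0
G(5) = mex{} = 0
G(6) = mex{0} = 1
G(7) = mex{0} = 1
G(8) = mex{0} = 1
G(9) = mex{0,0} = 1
G(10) = mex{0,0} = 1
G(11) = mex{0,0} = 1
G(12) = mex{1,0} = 2
G(13) = mex{1,0} = 2
G(14) = mex{1,0} = 2
G(15) = mex{1,1} = 0
G(16) = mex{1,1} = 0
G(17) = mex{1,1} = 0
G(18) = mex{2,1} = 0
G(19) = mex{2,1} = 0
G(20) = mex{2,1} = 0
G(21) = mex{0,2} = 1
G(22) = mex{0,2} = 1

1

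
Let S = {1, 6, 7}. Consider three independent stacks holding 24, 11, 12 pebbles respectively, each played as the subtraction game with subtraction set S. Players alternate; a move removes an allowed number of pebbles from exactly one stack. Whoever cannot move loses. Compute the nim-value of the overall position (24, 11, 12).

3

All stacks use S = {1, 6, 7}:
G(0) = 0
G(1) = mex{0} = 1
G(2) = mex{1} = 0
G(3) = mex{0} = 1
G(4) = mex{1} = 0
G(5) = mex{0} = 1
G(6) = mex{1,0} = 2
G(7) = mex{2,1,0} = 3
G(8) = mex{3,0,1} = 2
G(9) = mex{2,1,0} = 3
G(10) = mex{3,0,1} = 2
G(11) = mex{2,1,0} = 3
G(12) = mex{3,2,1} = 0
G(13) = mex{0,3,2} = 1
G(14) = mex{1,2,3} = 0
G(15) = mex{0,3,2} = 1
G(16) = mex{1,2,3} = 0
G(17) = mex{0,3,2} = 1
G(18) = mex{1,0,3} = 2
G(19) = mex{2,1,0} = 3
G(20) = mex{3,0,1} = 2
G(21) = mex{2,1,0} = 3
G(22) = mex{3,0,1} = 2
G(23) = mex{2,1,0} = 3
G(24) = mex{3,2,1} = 0
Stack A: G(24) = 0.
Stack B: G(11) = 3.
Stack C: G(12) = 0.
Combined Grundy value = 0 ⊕ 3 ⊕ 0 = 3.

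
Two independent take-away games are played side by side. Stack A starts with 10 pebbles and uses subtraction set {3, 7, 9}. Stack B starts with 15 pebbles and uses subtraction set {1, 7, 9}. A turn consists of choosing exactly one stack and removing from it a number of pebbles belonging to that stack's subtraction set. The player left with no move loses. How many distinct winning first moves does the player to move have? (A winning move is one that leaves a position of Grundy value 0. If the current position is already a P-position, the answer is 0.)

Stack A, S = {3, 7, 9}:
G(0) = 0
G(1) = mex{} = 0
G(2) = mex{} = 0
G(3) = mex{0} = 1
G(4) = mex{0} = 1
G(5) = mex{0} = 1
G(6) = mex{1} = 0
G(7) = mex{1,0} = 2
G(8) = mex{1,0} = 2
G(9) = mex{0,0,0} = 1
G(10) = mex{2,1,0} = 3
G_A(10) = 3.
Stack B, S = {1, 7, 9}:
G(0) = 0
G(1) = mex{0} = 1
G(2) = mex{1} = 0
G(3) = mex{0} = 1
G(4) = mex{1} = 0
G(5) = mex{0} = 1
G(6) = mex{1} = 0
G(7) = mex{0,0} = 1
G(8) = mex{1,1} = 0
G(9) = mex{0,0,0} = 1
G(10) = mex{1,1,1} = 0
G(11) = mex{0,0,0} = 1
G(12) = mex{1,1,1} = 0
G(13) = mex{0,0,0} = 1
G(14) = mex{1,1,1} = 0
G(15) = mex{0,0,0} = 1
G_B(15) = 1.
Combined Grundy value = 3 ⊕ 1 = 2.
A winning move leaves total XOR = 0, i.e. changes one component's Grundy value g to g ⊕ X where X is the current total.
Stack A: need g' = 3⊕2 = 1. Options: 10−3→G=2, 10−7→G=1, 10−9→G=0. Hits: 1.
Stack B: need g' = 1⊕2 = 3. Options: 15−1→G=0, 15−7→G=0, 15−9→G=0. Hits: 0.

1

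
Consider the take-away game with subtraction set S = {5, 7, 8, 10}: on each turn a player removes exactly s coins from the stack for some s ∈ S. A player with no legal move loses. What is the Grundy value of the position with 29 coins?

2

G(0) = 0
G(1) = mex{} = 0
G(2) = mex{} = 0
G(3) = mex{} = 0
G(4) = mex{} = 0
G(5) = mex{0} = 1
G(6) = mex{0} = 1
G(7) = mex{0,0} = 1
G(8) = mex{0,0,0} = 1
G(9) = mex{0,0,0} = 1
G(10) = mex{1,0,0,0} = 2
G(11) = mex{1,0,0,0} = 2
G(12) = mex{1,1,0,0} = 2
G(13) = mex{1,1,1,0} = 2
G(14) = mex{1,1,1,0} = 2
G(15) = mex{2,1,1,1} = 0
G(16) = mex{2,1,1,1} = 0
G(17) = mex{2,2,1,1} = 0
G(18) = mex{2,2,2,1} = 0
G(19) = mex{2,2,2,1} = 0
G(20) = mex{0,2,2,2} = 1
G(21) = mex{0,2,2,2} = 1
G(22) = mex{0,0,2,2} = 1
G(23) = mex{0,0,0,2} = 1
G(24) = mex{0,0,0,2} = 1
G(25) = mex{1,0,0,0} = 2
G(26) = mex{1,0,0,0} = 2
G(27) = mex{1,1,0,0} = 2
G(28) = mex{1,1,1,0} = 2
G(29) = mex{1,1,1,0} = 2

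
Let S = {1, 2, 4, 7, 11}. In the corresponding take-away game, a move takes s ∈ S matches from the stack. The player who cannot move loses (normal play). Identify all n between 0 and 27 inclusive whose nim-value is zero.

0, 3, 6, 9, 12, 15, 18, 21, 24, 27

G(0) = 0
G(1) = mex{0} = 1
G(2) = mex{1,0} = 2
G(3) = mex{2,1} = 0
G(4) = mex{0,2,0} = 1
G(5) = mex{1,0,1} = 2
G(6) = mex{2,1,2} = 0
G(7) = mex{0,2,0,0} = 1
G(8) = mex{1,0,1,1} = 2
G(9) = mex{2,1,2,2} = 0
G(10) = mex{0,2,0,0} = 1
G(11) = mex{1,0,1,1,0} = 2
G(12) = mex{2,1,2,2,1} = 0
G(13) = mex{0,2,0,0,2} = 1
G(14) = mex{1,0,1,1,0} = 2
G(15) = mex{2,1,2,2,1} = 0
G(16) = mex{0,2,0,0,2} = 1
G(17) = mex{1,0,1,1,0} = 2
G(18) = mex{2,1,2,2,1} = 0
G(19) = mex{0,2,0,0,2} = 1
G(20) = mex{1,0,1,1,0} = 2
G(21) = mex{2,1,2,2,1} = 0
G(22) = mex{0,2,0,0,2} = 1
G(23) = mex{1,0,1,1,0} = 2
G(24) = mex{2,1,2,2,1} = 0
G(25) = mex{0,2,0,0,2} = 1
G(26) = mex{1,0,1,1,0} = 2
G(27) = mex{2,1,2,2,1} = 0
P-positions are exactly the n with G(n) = 0.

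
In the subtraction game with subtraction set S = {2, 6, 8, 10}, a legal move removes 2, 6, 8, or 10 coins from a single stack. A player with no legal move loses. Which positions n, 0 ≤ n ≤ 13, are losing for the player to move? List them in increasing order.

0, 1, 4, 5

n :  0  1  2  3  4  5  6  7  8  9 10 11 12 13
G :  0  0  1  1  0  0  1  1  2  2  3  3  2  2
P-positions are exactly the n with G(n) = 0.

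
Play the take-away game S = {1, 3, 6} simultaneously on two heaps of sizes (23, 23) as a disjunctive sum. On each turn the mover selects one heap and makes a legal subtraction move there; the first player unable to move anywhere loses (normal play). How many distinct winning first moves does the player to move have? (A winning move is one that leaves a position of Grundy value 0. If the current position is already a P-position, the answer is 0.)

0

All heaps use S = {1, 3, 6}:
n :  0  1  2  3  4  5  6  7  8  9 10 11 12 13 14 15 16 17 18 19 20 21 22 23
G :  0  1  0  1  0  1  2  3  2  0  1  0  1  0  1  2  3  2  0  1  0  1  0  1
Heap A: G(23) = 1.
Heap B: G(23) = 1.
Combined Grundy value = 1 ⊕ 1 = 0.
A winning move leaves total XOR = 0, i.e. changes one component's Grundy value g to g ⊕ X where X is the current total.
Heap A: target g' = 1⊕0 = 1, but every legal move changes the Grundy value (mex property), so 0 moves.
Heap B: target g' = 1⊕0 = 1, but every legal move changes the Grundy value (mex property), so 0 moves.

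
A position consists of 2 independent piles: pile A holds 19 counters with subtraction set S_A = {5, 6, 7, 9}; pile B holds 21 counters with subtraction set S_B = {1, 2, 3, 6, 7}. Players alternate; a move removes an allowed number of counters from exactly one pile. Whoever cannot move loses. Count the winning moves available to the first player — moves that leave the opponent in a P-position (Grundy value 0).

0

Pile A, S = {5, 6, 7, 9}:
n :  0  1  2  3  4  5  6  7  8  9 10 11 12 13 14 15 16 17 18 19
G :  0  0  0  0  0  1  1  1  1  1  2  2  2  2  0  0  0  0  0  1
G_A(19) = 1.
Pile B, S = {1, 2, 3, 6, 7}:
G(0) = 0
G(1) = mex{0} = 1
G(2) = mex{1,0} = 2
G(3) = mex{2,1,0} = 3
G(4) = mex{3,2,1} = 0
G(5) = mex{0,3,2} = 1
G(6) = mex{1,0,3,0} = 2
G(7) = mex{2,1,0,1,0} = 3
G(8) = mex{3,2,1,2,1} = 0
G(9) = mex{0,3,2,3,2} = 1
G(10) = mex{1,0,3,0,3} = 2
G(11) = mex{2,1,0,1,0} = 3
G(12) = mex{3,2,1,2,1} = 0
G(13) = mex{0,3,2,3,2} = 1
G(14) = mex{1,0,3,0,3} = 2
G(15) = mex{2,1,0,1,0} = 3
G(16) = mex{3,2,1,2,1} = 0
G(17) = mex{0,3,2,3,2} = 1
G(18) = mex{1,0,3,0,3} = 2
G(19) = mex{2,1,0,1,0} = 3
G(20) = mex{3,2,1,2,1} = 0
G(21) = mex{0,3,2,3,2} = 1
G_B(21) = 1.
Combined Grundy value = 1 ⊕ 1 = 0.
A winning move leaves total XOR = 0, i.e. changes one component's Grundy value g to g ⊕ X where X is the current total.
Pile A: target g' = 1⊕0 = 1, but every legal move changes the Grundy value (mex property), so 0 moves.
Pile B: target g' = 1⊕0 = 1, but every legal move changes the Grundy value (mex property), so 0 moves.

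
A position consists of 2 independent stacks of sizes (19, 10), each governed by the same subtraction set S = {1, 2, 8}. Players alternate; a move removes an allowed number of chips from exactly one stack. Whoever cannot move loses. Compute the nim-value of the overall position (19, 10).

All stacks use S = {1, 2, 8}:
n :  0  1  2  3  4  5  6  7  8  9 10 11 12 13 14 15 16 17 18 19
G :  0  1  2  0  1  2  0  1  2  0  1  2  0  1  2  0  1  2  0  1
Stack A: G(19) = 1.
Stack B: G(10) = 1.
Combined Grundy value = 1 ⊕ 1 = 0.

0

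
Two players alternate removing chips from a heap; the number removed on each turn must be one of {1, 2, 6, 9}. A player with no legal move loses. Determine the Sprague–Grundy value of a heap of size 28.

n :  0  1  2  3  4  5  6  7  8  9 10 11 12 13 14 15 16 17 18 19 20 21 22 23 24 25 26 27 28
G :  0  1  2  0  1  2  3  0  1  2  0  1  2  3  0  1  2  0  1  2  3  0  1  2  0  1  2  3  0

0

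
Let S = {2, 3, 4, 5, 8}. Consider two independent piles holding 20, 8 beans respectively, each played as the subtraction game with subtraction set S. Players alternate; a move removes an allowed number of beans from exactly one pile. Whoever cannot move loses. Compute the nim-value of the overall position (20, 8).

All piles use S = {2, 3, 4, 5, 8}:
G(0) = 0
G(1) = mex{} = 0
G(2) = mex{0} = 1
G(3) = mex{0,0} = 1
G(4) = mex{1,0,0} = 2
G(5) = mex{1,1,0,0} = 2
G(6) = mex{2,1,1,0} = 3
G(7) = mex{2,2,1,1} = 0
G(8) = mex{3,2,2,1,0} = 4
G(9) = mex{0,3,2,2,0} = 1
G(10) = mex{4,0,3,2,1} = 5
G(11) = mex{1,4,0,3,1} = 2
G(12) = mex{5,1,4,0,2} = 3
G(13) = mex{2,5,1,4,2} = 0
G(14) = mex{3,2,5,1,3} = 0
G(15) = mex{0,3,2,5,0} = 1
G(16) = mex{0,0,3,2,4} = 1
G(17) = mex{1,0,0,3,1} = 2
G(18) = mex{1,1,0,0,5} = 2
G(19) = mex{2,1,1,0,2} = 3
G(20) = mex{2,2,1,1,3} = 0
Pile A: G(20) = 0.
Pile B: G(8) = 4.
Combined Grundy value = 0 ⊕ 4 = 4.

4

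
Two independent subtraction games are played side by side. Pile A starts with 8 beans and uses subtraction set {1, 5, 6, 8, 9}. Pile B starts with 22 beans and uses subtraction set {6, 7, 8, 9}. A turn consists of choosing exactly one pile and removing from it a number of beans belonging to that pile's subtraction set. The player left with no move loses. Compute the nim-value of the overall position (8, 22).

3

Pile A, S = {1, 5, 6, 8, 9}:
G(0) = 0
G(1) = mex{0} = 1
G(2) = mex{1} = 0
G(3) = mex{0} = 1
G(4) = mex{1} = 0
G(5) = mex{0,0} = 1
G(6) = mex{1,1,0} = 2
G(7) = mex{2,0,1} = 3
G(8) = mex{3,1,0,0} = 2
G_A(8) = 2.
Pile B, S = {6, 7, 8, 9}:
G(0) = 0
G(1) = mex{} = 0
G(2) = mex{} = 0
G(3) = mex{} = 0
G(4) = mex{} = 0
G(5) = mex{} = 0
G(6) = mex{0} = 1
G(7) = mex{0,0} = 1
G(8) = mex{0,0,0} = 1
G(9) = mex{0,0,0,0} = 1
G(10) = mex{0,0,0,0} = 1
G(11) = mex{0,0,0,0} = 1
G(12) = mex{1,0,0,0} = 2
G(13) = mex{1,1,0,0} = 2
G(14) = mex{1,1,1,0} = 2
G(15) = mex{1,1,1,1} = 0
G(16) = mex{1,1,1,1} = 0
G(17) = mex{1,1,1,1} = 0
G(18) = mex{2,1,1,1} = 0
G(19) = mex{2,2,1,1} = 0
G(20) = mex{2,2,2,1} = 0
G(21) = mex{0,2,2,2} = 1
G(22) = mex{0,0,2,2} = 1
G_B(22) = 1.
Combined Grundy value = 2 ⊕ 1 = 3.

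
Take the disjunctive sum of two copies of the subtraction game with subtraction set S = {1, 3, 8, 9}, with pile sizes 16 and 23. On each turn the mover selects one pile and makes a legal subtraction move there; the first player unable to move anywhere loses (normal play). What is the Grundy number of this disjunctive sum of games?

1

All piles use S = {1, 3, 8, 9}:
n :  0  1  2  3  4  5  6  7  8  9 10 11 12 13 14 15 16 17 18 19 20 21 22 23
G :  0  1  0  1  0  1  0  1  2  3  2  3  2  3  2  3  0  1  0  1  0  1  0  1
Pile A: G(16) = 0.
Pile B: G(23) = 1.
Combined Grundy value = 0 ⊕ 1 = 1.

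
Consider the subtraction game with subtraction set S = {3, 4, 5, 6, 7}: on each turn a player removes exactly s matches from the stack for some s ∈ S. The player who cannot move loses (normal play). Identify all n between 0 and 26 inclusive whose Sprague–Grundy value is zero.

0, 1, 2, 10, 11, 12, 20, 21, 22

G(0) = 0
G(1) = mex{} = 0
G(2) = mex{} = 0
G(3) = mex{0} = 1
G(4) = mex{0,0} = 1
G(5) = mex{0,0,0} = 1
G(6) = mex{1,0,0,0} = 2
G(7) = mex{1,1,0,0,0} = 2
G(8) = mex{1,1,1,0,0} = 2
G(9) = mex{2,1,1,1,0} = 3
G(10) = mex{2,2,1,1,1} = 0
G(11) = mex{2,2,2,1,1} = 0
G(12) = mex{3,2,2,2,1} = 0
G(13) = mex{0,3,2,2,2} = 1
G(14) = mex{0,0,3,2,2} = 1
G(15) = mex{0,0,0,3,2} = 1
G(16) = mex{1,0,0,0,3} = 2
G(17) = mex{1,1,0,0,0} = 2
G(18) = mex{1,1,1,0,0} = 2
G(19) = mex{2,1,1,1,0} = 3
G(20) = mex{2,2,1,1,1} = 0
G(21) = mex{2,2,2,1,1} = 0
G(22) = mex{3,2,2,2,1} = 0
G(23) = mex{0,3,2,2,2} = 1
G(24) = mex{0,0,3,2,2} = 1
G(25) = mex{0,0,0,3,2} = 1
G(26) = mex{1,0,0,0,3} = 2
P-positions are exactly the n with G(n) = 0.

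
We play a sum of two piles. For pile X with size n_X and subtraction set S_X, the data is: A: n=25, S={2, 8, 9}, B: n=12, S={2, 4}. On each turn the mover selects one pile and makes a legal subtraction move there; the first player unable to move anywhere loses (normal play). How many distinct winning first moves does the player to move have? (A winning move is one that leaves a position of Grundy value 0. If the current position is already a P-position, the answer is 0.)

2

Pile A, S = {2, 8, 9}:
G(0) = 0
G(1) = mex{} = 0
G(2) = mex{0} = 1
G(3) = mex{0} = 1
G(4) = mex{1} = 0
G(5) = mex{1} = 0
G(6) = mex{0} = 1
G(7) = mex{0} = 1
G(8) = mex{1,0} = 2
G(9) = mex{1,0,0} = 2
G(10) = mex{2,1,0} = 3
G(11) = mex{2,1,1} = 0
G(12) = mex{3,0,1} = 2
G(13) = mex{0,0,0} = 1
G(14) = mex{2,1,0} = 3
G(15) = mex{1,1,1} = 0
G(16) = mex{3,2,1} = 0
G(17) = mex{0,2,2} = 1
G(18) = mex{0,3,2} = 1
G(19) = mex{1,0,3} = 2
G(20) = mex{1,2,0} = 3
G(21) = mex{2,1,2} = 0
G(22) = mex{3,3,1} = 0
G(23) = mex{0,0,3} = 1
G(24) = mex{0,0,0} = 1
G(25) = mex{1,1,0} = 2
G_A(25) = 2.
Pile B, S = {2, 4}:
n :  0  1  2  3  4  5  6  7  8  9 10 11 12
G :  0  0  1  1  2  2  0  0  1  1  2  2  0
G_B(12) = 0.
Combined Grundy value = 2 ⊕ 0 = 2.
A winning move leaves total XOR = 0, i.e. changes one component's Grundy value g to g ⊕ X where X is the current total.
Pile A: need g' = 2⊕2 = 0. Options: 25−2→G=1, 25−8→G=1, 25−9→G=0. Hits: 1.
Pile B: need g' = 0⊕2 = 2. Options: 12−2→G=2, 12−4→G=1. Hits: 1.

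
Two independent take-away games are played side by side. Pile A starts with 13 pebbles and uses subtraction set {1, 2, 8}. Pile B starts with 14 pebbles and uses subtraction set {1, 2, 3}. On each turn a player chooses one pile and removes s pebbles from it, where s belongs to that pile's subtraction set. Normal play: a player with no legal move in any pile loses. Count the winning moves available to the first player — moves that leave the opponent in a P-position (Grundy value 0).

Pile A, S = {1, 2, 8}:
n :  0  1  2  3  4  5  6  7  8  9 10 11 12 13
G :  0  1  2  0  1  2  0  1  2  0  1  2  0  1
G_A(13) = 1.
Pile B, S = {1, 2, 3}:
G(0) = 0
G(1) = mex{0} = 1
G(2) = mex{1,0} = 2
G(3) = mex{2,1,0} = 3
G(4) = mex{3,2,1} = 0
G(5) = mex{0,3,2} = 1
G(6) = mex{1,0,3} = 2
G(7) = mex{2,1,0} = 3
G(8) = mex{3,2,1} = 0
G(9) = mex{0,3,2} = 1
G(10) = mex{1,0,3} = 2
G(11) = mex{2,1,0} = 3
G(12) = mex{3,2,1} = 0
G(13) = mex{0,3,2} = 1
G(14) = mex{1,0,3} = 2
G_B(14) = 2.
Combined Grundy value = 1 ⊕ 2 = 3.
A winning move leaves total XOR = 0, i.e. changes one component's Grundy value g to g ⊕ X where X is the current total.
Pile A: need g' = 1⊕3 = 2. Options: 13−1→G=0, 13−2→G=2, 13−8→G=2. Hits: 2.
Pile B: need g' = 2⊕3 = 1. Options: 14−1→G=1, 14−2→G=0, 14−3→G=3. Hits: 1.

3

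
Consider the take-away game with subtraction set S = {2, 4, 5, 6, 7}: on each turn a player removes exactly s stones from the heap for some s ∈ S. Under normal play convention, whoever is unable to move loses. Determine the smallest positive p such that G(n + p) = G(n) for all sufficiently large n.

9

G(0) = 0
G(1) = mex{} = 0
G(2) = mex{0} = 1
G(3) = mex{0} = 1
G(4) = mex{1,0} = 2
G(5) = mex{1,0,0} = 2
G(6) = mex{2,1,0,0} = 3
G(7) = mex{2,1,1,0,0} = 3
G(8) = mex{3,2,1,1,0} = 4
G(9) = mex{3,2,2,1,1} = 0
G(10) = mex{4,3,2,2,1} = 0
G(11) = mex{0,3,3,2,2} = 1
G(12) = mex{0,4,3,3,2} = 1
G(13) = mex{1,0,4,3,3} = 2
G(14) = mex{1,0,0,4,3} = 2
G(15) = mex{2,1,0,0,4} = 3
G(16) = mex{2,1,1,0,0} = 3
G(17) = mex{3,2,1,1,0} = 4
G(18) = mex{3,2,2,1,1} = 0
G(19) = mex{4,3,2,2,1} = 0
G(n+9) = G(n) holds for n = 0,…,6 (a full window of length max(S) = 7), so the sequence is purely periodic with period 9.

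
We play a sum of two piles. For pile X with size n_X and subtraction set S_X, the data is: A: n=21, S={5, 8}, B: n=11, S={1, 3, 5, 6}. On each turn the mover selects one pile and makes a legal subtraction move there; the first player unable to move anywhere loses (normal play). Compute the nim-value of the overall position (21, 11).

1

Pile A, S = {5, 8}:
n :  0  1  2  3  4  5  6  7  8  9 10 11 12 13 14 15 16 17 18 19 20 21
G :  0  0  0  0  0  1  1  1  1  1  2  2  2  0  0  0  0  0  1  1  1  1
G_A(21) = 1.
Pile B, S = {1, 3, 5, 6}:
G(0) = 0
G(1) = mex{0} = 1
G(2) = mex{1} = 0
G(3) = mex{0,0} = 1
G(4) = mex{1,1} = 0
G(5) = mex{0,0,0} = 1
G(6) = mex{1,1,1,0} = 2
G(7) = mex{2,0,0,1} = 3
G(8) = mex{3,1,1,0} = 2
G(9) = mex{2,2,0,1} = 3
G(10) = mex{3,3,1,0} = 2
G(11) = mex{2,2,2,1} = 0
G_B(11) = 0.
Combined Grundy value = 1 ⊕ 0 = 1.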